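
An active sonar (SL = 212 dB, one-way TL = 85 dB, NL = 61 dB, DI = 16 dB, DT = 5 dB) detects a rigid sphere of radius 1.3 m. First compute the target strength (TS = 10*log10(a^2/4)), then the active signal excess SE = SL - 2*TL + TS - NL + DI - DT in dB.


Step 1: TS = 10*log10(1.3^2/4) = -3.74 dB
Step 2: SE = SL - 2*TL + TS - NL + DI - DT = 212 - 2*85 + (-3.74) - 61 + 16 - 5 = -11.74

-11.74 dB


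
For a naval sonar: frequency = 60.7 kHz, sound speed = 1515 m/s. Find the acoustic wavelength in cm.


2.5 cm


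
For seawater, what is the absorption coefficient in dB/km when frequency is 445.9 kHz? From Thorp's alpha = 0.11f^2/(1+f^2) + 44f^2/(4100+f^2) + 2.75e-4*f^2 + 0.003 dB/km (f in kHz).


f^2 = 198826.81
alpha = 0.11*198826.81/(1+198826.81) + 44*198826.81/(4100+198826.81) + 2.75e-4*198826.81 + 0.003 = 97.901

97.901 dB/km


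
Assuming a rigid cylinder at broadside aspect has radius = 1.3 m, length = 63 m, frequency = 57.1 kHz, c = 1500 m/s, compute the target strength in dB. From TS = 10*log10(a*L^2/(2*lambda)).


lambda = 1500/57100 = 0.02627 m
TS = 10*log10(1.3*63^2/(2*0.02627)) = 49.92

49.92 dB


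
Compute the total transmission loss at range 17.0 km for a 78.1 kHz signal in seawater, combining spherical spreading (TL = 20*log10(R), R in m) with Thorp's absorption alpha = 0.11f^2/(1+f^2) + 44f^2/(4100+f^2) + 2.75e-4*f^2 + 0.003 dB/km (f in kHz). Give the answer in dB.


562.37 dB


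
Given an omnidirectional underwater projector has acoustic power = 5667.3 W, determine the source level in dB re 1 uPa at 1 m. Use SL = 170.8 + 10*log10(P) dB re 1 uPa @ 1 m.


208.33 dB


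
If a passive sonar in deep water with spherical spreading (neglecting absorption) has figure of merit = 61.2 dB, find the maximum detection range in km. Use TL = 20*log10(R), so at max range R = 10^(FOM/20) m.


At max range FOM = TL, so 20*log10(R) = 61.2
R = 10^(61.2/20) = 1148.15 m = 1.15 km

1.15 km


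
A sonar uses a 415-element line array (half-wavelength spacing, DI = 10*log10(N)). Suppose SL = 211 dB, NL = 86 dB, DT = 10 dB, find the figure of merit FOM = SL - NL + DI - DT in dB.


Step 1: DI = 10*log10(415) = 26.18 dB
Step 2: FOM = SL - NL + DI - DT = 211 - 86 + 26.18 - 10 = 141.18

141.18 dB


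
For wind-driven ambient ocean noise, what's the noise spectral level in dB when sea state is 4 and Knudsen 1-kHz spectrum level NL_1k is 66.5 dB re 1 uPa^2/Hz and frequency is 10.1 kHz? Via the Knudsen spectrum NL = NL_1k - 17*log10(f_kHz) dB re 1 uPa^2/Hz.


49.43 dB


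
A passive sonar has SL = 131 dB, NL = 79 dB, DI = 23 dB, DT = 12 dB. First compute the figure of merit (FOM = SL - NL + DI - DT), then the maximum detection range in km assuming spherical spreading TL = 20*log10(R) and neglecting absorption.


Step 1: FOM = SL - NL + DI - DT = 131 - 79 + 23 - 12 = 63 dB
Step 2: at max range FOM = TL = 20*log10(R), so R = 10^(63/20) = 1412.54 m = 1.41 km

1.41 km


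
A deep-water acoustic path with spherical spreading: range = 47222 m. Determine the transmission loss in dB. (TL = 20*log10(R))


TL = 20*log10(47222) = 93.48

93.48 dB


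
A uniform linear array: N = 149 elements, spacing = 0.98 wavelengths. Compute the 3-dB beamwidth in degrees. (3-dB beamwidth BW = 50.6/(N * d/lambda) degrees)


BW = 50.6 / (149 * 0.98) = 50.6 / 146.02 = 0.35

0.35 deg


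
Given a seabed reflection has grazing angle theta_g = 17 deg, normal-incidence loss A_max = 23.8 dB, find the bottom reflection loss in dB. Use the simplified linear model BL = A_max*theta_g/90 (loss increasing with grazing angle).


BL = A_max * theta_g / 90 = 23.8 * 17 / 90 = 4.5

4.5 dB


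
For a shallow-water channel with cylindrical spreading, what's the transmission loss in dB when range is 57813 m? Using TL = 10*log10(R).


TL = 10*log10(57813) = 47.62

47.62 dB


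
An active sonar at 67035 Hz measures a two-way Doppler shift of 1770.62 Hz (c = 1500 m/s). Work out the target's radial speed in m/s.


19.81 m/s


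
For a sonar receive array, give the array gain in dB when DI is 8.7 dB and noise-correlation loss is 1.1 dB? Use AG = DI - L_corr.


AG = DI - L_corr = 8.7 - 1.1 = 7.6

7.6 dB


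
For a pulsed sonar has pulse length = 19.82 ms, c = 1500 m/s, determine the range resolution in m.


dR = c*tau/2 = 1500 * 19.82e-3 / 2 = 14.865

14.865 m


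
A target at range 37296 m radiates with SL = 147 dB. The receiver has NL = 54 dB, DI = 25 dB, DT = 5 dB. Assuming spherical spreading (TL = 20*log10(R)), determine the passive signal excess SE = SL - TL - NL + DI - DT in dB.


Step 1: TL = 20*log10(37296) = 91.43 dB
Step 2: SE = 147 - 91.43 - 54 + 25 - 5 = 21.57

21.57 dB


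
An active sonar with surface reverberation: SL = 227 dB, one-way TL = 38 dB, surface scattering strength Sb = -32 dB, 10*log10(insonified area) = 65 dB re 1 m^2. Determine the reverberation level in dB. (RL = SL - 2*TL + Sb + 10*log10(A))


RL = SL - 2*TL + Sb + 10*log10(A) = 227 - 2*38 + (-32) + 65 = 184

184 dB


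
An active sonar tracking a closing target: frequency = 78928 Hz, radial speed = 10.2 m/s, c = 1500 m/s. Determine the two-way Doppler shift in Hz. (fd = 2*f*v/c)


fd = 2*f*v/c = 2 * 78928 * 10.2 / 1500 = 1073.42

1073.42 Hz


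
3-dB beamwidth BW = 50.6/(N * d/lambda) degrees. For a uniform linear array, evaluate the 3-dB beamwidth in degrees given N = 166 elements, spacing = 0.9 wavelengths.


0.34 deg


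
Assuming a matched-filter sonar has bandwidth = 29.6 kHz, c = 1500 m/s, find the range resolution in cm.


dR = c/(2*BW) = 1500 / (2 * 29.6e3) = 0.0253 m = 2.53 cm

2.53 cm


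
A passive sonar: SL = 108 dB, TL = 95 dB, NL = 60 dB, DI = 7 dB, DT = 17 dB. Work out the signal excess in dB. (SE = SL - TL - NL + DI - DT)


SE = SL - TL - NL + DI - DT = 108 - 95 - 60 + 7 - 17 = -57

-57 dB


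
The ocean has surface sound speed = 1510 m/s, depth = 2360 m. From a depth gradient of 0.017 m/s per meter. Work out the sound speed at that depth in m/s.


c = 1510 + 0.017 * 2360 = 1550.12

1550.12 m/s


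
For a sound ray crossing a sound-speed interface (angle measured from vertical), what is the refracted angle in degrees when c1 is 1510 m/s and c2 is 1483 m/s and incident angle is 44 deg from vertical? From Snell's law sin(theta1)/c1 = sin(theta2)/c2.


sin(theta2) = (c2/c1)*sin(theta1) = (1483/1510)*sin(44 deg) = 0.68224
theta2 = arcsin(0.68224) = 43.02

43.02 deg


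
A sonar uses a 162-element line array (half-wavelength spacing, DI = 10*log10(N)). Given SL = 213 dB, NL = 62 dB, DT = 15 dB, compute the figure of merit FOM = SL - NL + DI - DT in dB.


Step 1: DI = 10*log10(162) = 22.1 dB
Step 2: FOM = SL - NL + DI - DT = 213 - 62 + 22.1 - 15 = 158.1

158.1 dB


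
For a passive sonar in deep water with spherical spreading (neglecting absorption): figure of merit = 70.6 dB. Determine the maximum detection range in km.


At max range FOM = TL, so 20*log10(R) = 70.6
R = 10^(70.6/20) = 3388.44 m = 3.39 km

3.39 km


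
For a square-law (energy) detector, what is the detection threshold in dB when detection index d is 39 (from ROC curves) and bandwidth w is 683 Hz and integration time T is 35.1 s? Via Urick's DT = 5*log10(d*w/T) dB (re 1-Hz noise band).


DT = 5*log10(d*w/T) = 5*log10(39 * 683 / 35.1) = 5*log10(758.89) = 14.4

14.4 dB


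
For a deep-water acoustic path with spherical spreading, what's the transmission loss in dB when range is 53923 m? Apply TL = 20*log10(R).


94.64 dB


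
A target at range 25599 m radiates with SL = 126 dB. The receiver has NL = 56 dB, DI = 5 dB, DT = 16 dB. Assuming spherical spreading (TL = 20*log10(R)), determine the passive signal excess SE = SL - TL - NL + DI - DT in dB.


Step 1: TL = 20*log10(25599) = 88.16 dB
Step 2: SE = 126 - 88.16 - 56 + 5 - 16 = -29.16

-29.16 dB


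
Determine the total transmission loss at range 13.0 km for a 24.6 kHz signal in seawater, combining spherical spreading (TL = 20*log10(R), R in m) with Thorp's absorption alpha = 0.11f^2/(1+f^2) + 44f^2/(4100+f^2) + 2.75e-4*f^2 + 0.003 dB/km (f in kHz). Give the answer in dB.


159.48 dB


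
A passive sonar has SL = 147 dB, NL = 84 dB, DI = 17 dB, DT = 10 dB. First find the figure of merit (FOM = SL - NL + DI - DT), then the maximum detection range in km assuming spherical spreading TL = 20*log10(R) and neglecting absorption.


Step 1: FOM = SL - NL + DI - DT = 147 - 84 + 17 - 10 = 70 dB
Step 2: at max range FOM = TL = 20*log10(R), so R = 10^(70/20) = 3162.28 m = 3.16 km

3.16 km


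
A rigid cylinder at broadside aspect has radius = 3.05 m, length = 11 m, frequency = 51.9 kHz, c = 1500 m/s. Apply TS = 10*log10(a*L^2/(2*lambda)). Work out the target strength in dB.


lambda = 1500/51900 = 0.0289 m
TS = 10*log10(3.05*11^2/(2*0.0289)) = 38.05

38.05 dB


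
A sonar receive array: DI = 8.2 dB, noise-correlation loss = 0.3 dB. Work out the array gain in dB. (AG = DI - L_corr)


AG = DI - L_corr = 8.2 - 0.3 = 7.9

7.9 dB


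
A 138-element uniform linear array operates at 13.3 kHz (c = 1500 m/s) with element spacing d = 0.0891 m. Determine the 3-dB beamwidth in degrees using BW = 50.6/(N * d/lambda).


Step 1: lambda = 1500/13300 = 0.11278 m
Step 2: d/lambda = 0.0891/0.11278 = 0.79
Step 3: BW = 50.6/(N * d/lambda) = 50.6/(138 * 0.79) = 0.46

0.46 deg


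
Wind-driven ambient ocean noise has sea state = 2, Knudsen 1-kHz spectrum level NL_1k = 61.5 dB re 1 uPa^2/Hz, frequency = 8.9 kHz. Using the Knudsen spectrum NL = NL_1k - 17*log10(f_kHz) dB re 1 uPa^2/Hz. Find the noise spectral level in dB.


NL = NL_1k - 17*log10(f_kHz) = 61.5 - 17*log10(8.9) = 61.5 - (16.14) = 45.36

45.36 dB


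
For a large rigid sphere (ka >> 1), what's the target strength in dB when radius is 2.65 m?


2.44 dB


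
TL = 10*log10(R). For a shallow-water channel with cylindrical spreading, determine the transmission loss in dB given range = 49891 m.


TL = 10*log10(49891) = 46.98

46.98 dB


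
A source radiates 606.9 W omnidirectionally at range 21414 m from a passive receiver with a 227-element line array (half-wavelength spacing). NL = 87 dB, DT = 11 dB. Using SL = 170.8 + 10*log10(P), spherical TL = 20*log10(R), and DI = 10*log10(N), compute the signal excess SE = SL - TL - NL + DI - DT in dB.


37.58 dB


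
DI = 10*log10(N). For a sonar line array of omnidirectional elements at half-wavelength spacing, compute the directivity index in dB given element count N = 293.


24.67 dB


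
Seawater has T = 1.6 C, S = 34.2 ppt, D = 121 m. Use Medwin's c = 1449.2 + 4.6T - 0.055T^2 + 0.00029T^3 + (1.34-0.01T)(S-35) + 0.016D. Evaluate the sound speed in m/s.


c = 1449.2 + 4.6*1.6 - 0.055*1.6^2 + 0.00029*1.6^3 + (1.34 - 0.01*1.6)*(34.2 - 35) + 0.016*121 = 1457.3

1457.3 m/s


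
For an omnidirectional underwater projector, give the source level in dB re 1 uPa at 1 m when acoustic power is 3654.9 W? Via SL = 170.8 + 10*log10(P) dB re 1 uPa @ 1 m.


SL = 170.8 + 10*log10(3654.9) = 170.8 + 35.63 = 206.43

206.43 dB


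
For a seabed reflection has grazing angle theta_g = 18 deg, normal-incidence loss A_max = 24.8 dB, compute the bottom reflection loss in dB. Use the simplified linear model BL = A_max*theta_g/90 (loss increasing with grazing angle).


BL = A_max * theta_g / 90 = 24.8 * 18 / 90 = 4.96

4.96 dB


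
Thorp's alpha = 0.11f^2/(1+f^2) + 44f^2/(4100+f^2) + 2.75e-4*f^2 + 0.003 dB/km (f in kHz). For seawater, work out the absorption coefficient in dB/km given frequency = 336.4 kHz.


73.695 dB/km


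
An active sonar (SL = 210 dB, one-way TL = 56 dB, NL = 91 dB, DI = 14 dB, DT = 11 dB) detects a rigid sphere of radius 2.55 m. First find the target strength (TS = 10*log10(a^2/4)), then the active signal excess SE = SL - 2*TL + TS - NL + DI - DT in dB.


Step 1: TS = 10*log10(2.55^2/4) = 2.11 dB
Step 2: SE = SL - 2*TL + TS - NL + DI - DT = 210 - 2*56 + (2.11) - 91 + 14 - 11 = 12.11

12.11 dB


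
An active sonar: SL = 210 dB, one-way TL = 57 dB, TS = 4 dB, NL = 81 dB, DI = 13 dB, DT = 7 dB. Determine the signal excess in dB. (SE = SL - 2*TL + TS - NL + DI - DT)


SE = SL - 2*TL + TS - NL + DI - DT = 210 - 2*57 + (4) - 81 + 13 - 7 = 25

25 dB


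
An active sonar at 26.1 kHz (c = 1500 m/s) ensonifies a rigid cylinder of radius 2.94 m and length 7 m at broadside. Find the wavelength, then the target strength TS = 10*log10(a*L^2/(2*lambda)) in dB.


Step 1: lambda = c/f = 1500/26100 = 0.05747 m
Step 2: TS = 10*log10(a*L^2/(2*lambda)) = 10*log10(2.94*7^2/(2*0.05747)) = 30.98

30.98 dB


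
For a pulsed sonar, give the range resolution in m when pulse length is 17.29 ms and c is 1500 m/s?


dR = c*tau/2 = 1500 * 17.29e-3 / 2 = 12.9675

12.9675 m


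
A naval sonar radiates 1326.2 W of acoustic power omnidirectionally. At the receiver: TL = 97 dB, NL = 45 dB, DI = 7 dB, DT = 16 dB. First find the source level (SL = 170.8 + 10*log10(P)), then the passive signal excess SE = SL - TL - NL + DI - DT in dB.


Step 1: SL = 170.8 + 10*log10(1326.2) = 202.03 dB
Step 2: SE = SL - TL - NL + DI - DT = 202.03 - 97 - 45 + 7 - 16 = 51.03

51.03 dB


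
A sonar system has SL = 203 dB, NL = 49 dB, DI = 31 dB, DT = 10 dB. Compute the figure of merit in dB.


175 dB


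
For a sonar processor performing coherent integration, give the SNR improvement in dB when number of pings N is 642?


Gain = 10*log10(642) = 28.08

28.08 dB


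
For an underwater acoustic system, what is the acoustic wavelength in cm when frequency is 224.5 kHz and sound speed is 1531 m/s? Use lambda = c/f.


0.68 cm


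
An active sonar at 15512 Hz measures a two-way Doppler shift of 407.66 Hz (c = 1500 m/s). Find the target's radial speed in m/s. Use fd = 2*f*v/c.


From fd = 2*f*v/c, v = c*fd/(2*f) = 1500 * 407.66 / (2*15512) = 19.71

19.71 m/s


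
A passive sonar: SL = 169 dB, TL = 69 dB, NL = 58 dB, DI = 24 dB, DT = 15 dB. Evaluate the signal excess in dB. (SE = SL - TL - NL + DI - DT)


SE = SL - TL - NL + DI - DT = 169 - 69 - 58 + 24 - 15 = 51

51 dB


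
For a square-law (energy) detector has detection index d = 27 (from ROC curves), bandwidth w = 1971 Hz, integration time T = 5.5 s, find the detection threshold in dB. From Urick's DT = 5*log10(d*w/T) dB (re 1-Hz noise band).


DT = 5*log10(d*w/T) = 5*log10(27 * 1971 / 5.5) = 5*log10(9675.82) = 19.93

19.93 dB


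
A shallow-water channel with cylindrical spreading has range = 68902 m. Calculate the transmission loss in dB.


48.38 dB


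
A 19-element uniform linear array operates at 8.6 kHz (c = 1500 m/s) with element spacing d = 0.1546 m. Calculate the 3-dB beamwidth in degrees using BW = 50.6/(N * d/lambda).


3.0 deg


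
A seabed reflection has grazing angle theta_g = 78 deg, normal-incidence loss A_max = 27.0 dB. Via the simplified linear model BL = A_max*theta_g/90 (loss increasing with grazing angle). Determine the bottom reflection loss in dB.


23.4 dB


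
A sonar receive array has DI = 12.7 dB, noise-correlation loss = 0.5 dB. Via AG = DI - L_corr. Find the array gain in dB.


AG = DI - L_corr = 12.7 - 0.5 = 12.2

12.2 dB


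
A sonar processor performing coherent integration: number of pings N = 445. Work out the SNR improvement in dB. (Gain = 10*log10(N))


26.48 dB


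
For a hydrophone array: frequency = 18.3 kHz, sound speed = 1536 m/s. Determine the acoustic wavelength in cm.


8.39 cm


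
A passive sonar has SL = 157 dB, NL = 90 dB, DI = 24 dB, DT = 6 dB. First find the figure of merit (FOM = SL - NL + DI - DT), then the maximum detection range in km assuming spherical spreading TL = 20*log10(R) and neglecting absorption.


Step 1: FOM = SL - NL + DI - DT = 157 - 90 + 24 - 6 = 85 dB
Step 2: at max range FOM = TL = 20*log10(R), so R = 10^(85/20) = 17782.79 m = 17.78 km

17.78 km


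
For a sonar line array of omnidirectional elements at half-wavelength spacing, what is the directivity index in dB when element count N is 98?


19.91 dB


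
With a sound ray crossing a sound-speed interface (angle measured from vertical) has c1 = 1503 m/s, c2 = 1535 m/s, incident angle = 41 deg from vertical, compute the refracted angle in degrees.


sin(theta2) = (c2/c1)*sin(theta1) = (1535/1503)*sin(41 deg) = 0.67003
theta2 = arcsin(0.67003) = 42.07

42.07 deg


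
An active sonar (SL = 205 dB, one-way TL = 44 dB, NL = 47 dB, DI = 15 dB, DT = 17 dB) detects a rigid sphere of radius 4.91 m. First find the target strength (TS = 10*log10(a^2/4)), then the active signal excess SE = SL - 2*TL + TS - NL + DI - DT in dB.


Step 1: TS = 10*log10(4.91^2/4) = 7.8 dB
Step 2: SE = SL - 2*TL + TS - NL + DI - DT = 205 - 2*44 + (7.8) - 47 + 15 - 17 = 75.8

75.8 dB


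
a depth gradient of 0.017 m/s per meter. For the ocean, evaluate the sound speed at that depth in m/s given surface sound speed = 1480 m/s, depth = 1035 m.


c = 1480 + 0.017 * 1035 = 1497.595

1497.595 m/s


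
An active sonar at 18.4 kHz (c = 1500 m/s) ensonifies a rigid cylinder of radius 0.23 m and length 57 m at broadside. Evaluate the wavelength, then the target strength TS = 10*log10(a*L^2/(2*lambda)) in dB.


Step 1: lambda = c/f = 1500/18400 = 0.08152 m
Step 2: TS = 10*log10(a*L^2/(2*lambda)) = 10*log10(0.23*57^2/(2*0.08152)) = 36.61

36.61 dB


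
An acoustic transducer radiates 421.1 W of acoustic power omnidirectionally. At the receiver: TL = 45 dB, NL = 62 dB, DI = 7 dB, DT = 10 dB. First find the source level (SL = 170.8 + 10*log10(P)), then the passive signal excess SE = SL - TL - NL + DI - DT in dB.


Step 1: SL = 170.8 + 10*log10(421.1) = 197.04 dB
Step 2: SE = SL - TL - NL + DI - DT = 197.04 - 45 - 62 + 7 - 10 = 87.04

87.04 dB


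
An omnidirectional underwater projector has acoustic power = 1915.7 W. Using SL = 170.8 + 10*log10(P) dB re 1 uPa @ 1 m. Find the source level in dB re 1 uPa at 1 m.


SL = 170.8 + 10*log10(1915.7) = 170.8 + 32.82 = 203.62

203.62 dB


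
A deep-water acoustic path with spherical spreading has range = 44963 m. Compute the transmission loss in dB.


TL = 20*log10(44963) = 93.06

93.06 dB


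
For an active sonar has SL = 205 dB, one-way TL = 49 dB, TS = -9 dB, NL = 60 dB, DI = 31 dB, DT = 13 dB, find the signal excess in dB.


SE = SL - 2*TL + TS - NL + DI - DT = 205 - 2*49 + (-9) - 60 + 31 - 13 = 56

56 dB


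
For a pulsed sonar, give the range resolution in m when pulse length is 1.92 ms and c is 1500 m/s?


dR = c*tau/2 = 1500 * 1.92e-3 / 2 = 1.44

1.44 m


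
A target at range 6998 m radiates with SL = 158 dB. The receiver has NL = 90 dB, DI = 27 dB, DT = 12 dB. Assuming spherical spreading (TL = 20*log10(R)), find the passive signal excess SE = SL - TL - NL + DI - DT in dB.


Step 1: TL = 20*log10(6998) = 76.9 dB
Step 2: SE = 158 - 76.9 - 90 + 27 - 12 = 6.1

6.1 dB


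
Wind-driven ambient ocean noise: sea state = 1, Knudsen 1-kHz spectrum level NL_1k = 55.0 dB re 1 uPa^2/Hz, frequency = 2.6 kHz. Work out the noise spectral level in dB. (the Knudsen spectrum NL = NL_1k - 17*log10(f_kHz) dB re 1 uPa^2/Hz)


47.95 dB


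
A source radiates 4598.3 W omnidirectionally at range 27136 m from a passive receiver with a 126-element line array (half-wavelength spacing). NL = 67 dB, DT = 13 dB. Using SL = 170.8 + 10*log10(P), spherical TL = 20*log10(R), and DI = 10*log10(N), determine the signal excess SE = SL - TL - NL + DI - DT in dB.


59.76 dB


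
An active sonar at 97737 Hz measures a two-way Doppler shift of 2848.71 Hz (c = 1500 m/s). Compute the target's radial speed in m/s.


From fd = 2*f*v/c, v = c*fd/(2*f) = 1500 * 2848.71 / (2*97737) = 21.86

21.86 m/s


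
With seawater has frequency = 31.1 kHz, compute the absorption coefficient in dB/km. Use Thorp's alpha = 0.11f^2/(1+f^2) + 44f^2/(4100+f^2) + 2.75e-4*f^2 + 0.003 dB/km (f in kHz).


f^2 = 967.21
alpha = 0.11*967.21/(1+967.21) + 44*967.21/(4100+967.21) + 2.75e-4*967.21 + 0.003 = 8.777

8.777 dB/km


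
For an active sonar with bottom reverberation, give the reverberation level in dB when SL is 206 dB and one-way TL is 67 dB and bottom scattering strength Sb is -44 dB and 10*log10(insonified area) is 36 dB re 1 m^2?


RL = SL - 2*TL + Sb + 10*log10(A) = 206 - 2*67 + (-44) + 36 = 64

64 dB


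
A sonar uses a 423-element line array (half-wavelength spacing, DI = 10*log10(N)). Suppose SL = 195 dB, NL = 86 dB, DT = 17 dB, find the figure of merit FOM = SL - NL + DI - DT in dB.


118.26 dB


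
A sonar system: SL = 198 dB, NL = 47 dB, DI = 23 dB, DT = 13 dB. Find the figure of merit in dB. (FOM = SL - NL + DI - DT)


FOM = SL - NL + DI - DT = 198 - 47 + 23 - 13 = 161

161 dB


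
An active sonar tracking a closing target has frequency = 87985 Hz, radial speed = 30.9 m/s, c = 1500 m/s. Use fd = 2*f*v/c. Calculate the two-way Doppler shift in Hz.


3624.98 Hz


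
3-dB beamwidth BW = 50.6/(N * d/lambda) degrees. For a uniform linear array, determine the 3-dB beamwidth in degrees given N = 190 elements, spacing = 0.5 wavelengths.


0.53 deg


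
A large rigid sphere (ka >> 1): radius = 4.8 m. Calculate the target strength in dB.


7.6 dB


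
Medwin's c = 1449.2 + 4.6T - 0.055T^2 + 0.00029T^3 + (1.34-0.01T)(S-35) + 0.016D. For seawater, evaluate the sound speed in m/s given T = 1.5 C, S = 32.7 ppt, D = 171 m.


1455.67 m/s


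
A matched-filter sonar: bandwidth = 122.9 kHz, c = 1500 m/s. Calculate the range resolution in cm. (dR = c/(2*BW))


0.61 cm


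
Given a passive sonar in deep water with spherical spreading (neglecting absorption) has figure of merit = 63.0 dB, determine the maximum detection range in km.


1.41 km


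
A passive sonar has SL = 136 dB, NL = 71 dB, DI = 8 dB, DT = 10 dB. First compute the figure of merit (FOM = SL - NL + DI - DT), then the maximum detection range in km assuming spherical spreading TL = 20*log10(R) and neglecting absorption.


Step 1: FOM = SL - NL + DI - DT = 136 - 71 + 8 - 10 = 63 dB
Step 2: at max range FOM = TL = 20*log10(R), so R = 10^(63/20) = 1412.54 m = 1.41 km

1.41 km


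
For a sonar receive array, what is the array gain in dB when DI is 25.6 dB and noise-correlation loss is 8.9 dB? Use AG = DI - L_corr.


16.7 dB


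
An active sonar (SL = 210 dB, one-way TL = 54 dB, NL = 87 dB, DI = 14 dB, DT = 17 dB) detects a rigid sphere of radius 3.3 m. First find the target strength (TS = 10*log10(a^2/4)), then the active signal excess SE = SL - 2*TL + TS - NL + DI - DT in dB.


Step 1: TS = 10*log10(3.3^2/4) = 4.35 dB
Step 2: SE = SL - 2*TL + TS - NL + DI - DT = 210 - 2*54 + (4.35) - 87 + 14 - 17 = 16.35

16.35 dB


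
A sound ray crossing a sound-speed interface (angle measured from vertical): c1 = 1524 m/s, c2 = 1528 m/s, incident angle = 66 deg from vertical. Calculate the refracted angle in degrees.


66.34 deg


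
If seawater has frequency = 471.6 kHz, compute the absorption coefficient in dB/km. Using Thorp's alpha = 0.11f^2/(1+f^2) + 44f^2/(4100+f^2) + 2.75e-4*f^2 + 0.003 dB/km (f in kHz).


104.478 dB/km


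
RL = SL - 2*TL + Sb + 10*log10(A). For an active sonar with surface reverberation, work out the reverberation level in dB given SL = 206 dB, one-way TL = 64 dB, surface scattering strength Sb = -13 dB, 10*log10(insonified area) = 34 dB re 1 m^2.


RL = SL - 2*TL + Sb + 10*log10(A) = 206 - 2*64 + (-13) + 34 = 99

99 dB


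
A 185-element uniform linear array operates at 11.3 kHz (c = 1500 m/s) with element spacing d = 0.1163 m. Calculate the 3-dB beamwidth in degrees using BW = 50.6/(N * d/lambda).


Step 1: lambda = 1500/11300 = 0.13274 m
Step 2: d/lambda = 0.1163/0.13274 = 0.8761
Step 3: BW = 50.6/(N * d/lambda) = 50.6/(185 * 0.8761) = 0.31

0.31 deg


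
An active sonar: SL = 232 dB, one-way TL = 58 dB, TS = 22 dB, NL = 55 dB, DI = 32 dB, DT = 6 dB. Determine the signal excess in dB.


SE = SL - 2*TL + TS - NL + DI - DT = 232 - 2*58 + (22) - 55 + 32 - 6 = 109

109 dB


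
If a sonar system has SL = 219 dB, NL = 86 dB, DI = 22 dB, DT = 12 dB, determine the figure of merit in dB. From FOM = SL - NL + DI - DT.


143 dB


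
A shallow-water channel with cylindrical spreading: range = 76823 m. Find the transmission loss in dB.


TL = 10*log10(76823) = 48.85

48.85 dB


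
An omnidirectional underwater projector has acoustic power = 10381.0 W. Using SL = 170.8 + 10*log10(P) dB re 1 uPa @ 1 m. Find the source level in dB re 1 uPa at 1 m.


SL = 170.8 + 10*log10(10381.0) = 170.8 + 40.16 = 210.96

210.96 dB


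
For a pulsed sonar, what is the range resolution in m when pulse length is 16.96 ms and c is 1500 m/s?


12.72 m


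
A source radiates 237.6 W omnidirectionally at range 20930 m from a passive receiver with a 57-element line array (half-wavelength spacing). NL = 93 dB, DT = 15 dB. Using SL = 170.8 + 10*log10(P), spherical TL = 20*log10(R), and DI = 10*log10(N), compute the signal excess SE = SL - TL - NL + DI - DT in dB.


17.7 dB


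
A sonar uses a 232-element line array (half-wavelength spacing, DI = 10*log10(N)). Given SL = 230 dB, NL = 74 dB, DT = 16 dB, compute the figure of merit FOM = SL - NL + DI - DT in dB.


163.65 dB


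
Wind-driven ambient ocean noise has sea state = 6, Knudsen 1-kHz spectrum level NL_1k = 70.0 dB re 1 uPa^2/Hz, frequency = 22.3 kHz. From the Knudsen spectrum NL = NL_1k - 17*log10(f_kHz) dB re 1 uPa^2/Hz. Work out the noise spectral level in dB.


47.08 dB


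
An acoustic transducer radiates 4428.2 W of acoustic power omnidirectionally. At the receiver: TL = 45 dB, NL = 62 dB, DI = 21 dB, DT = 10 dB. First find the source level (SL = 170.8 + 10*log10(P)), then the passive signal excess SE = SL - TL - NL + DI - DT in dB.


Step 1: SL = 170.8 + 10*log10(4428.2) = 207.26 dB
Step 2: SE = SL - TL - NL + DI - DT = 207.26 - 45 - 62 + 21 - 10 = 111.26

111.26 dB


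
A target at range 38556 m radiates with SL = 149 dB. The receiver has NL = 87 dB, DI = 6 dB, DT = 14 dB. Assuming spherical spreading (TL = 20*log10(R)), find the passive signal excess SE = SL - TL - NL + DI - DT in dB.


Step 1: TL = 20*log10(38556) = 91.72 dB
Step 2: SE = 149 - 91.72 - 87 + 6 - 14 = -37.72

-37.72 dB


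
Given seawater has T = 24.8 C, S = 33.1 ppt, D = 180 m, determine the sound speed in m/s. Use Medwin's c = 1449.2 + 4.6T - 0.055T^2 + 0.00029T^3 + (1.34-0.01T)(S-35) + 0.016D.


1534.68 m/s


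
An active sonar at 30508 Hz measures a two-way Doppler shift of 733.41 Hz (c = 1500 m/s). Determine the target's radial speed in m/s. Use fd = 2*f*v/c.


From fd = 2*f*v/c, v = c*fd/(2*f) = 1500 * 733.41 / (2*30508) = 18.03

18.03 m/s


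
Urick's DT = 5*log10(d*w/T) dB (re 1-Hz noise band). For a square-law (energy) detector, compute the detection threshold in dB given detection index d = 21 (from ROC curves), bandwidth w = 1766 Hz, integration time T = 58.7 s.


DT = 5*log10(d*w/T) = 5*log10(21 * 1766 / 58.7) = 5*log10(631.79) = 14.0

14.0 dB


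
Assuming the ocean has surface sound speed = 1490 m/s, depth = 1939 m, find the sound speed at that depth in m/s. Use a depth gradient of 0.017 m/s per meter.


c = 1490 + 0.017 * 1939 = 1522.963

1522.963 m/s


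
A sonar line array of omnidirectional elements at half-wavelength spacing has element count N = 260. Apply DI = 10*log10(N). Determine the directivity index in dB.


24.15 dB


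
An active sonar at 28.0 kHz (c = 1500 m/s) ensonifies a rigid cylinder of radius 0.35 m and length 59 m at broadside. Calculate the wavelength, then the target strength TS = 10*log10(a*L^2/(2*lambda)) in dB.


Step 1: lambda = c/f = 1500/28000 = 0.05357 m
Step 2: TS = 10*log10(a*L^2/(2*lambda)) = 10*log10(0.35*59^2/(2*0.05357)) = 40.56

40.56 dB


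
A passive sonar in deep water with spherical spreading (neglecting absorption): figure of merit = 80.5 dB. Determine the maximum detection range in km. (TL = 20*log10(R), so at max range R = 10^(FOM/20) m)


10.59 km


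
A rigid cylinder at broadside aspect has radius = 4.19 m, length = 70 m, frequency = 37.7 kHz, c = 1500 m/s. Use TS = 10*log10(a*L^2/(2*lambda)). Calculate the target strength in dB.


54.12 dB


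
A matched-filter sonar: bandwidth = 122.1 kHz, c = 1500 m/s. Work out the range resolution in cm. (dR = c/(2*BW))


dR = c/(2*BW) = 1500 / (2 * 122.1e3) = 0.0061 m = 0.61 cm

0.61 cm


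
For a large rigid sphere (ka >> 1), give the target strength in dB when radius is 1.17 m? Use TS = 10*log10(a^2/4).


-4.66 dB


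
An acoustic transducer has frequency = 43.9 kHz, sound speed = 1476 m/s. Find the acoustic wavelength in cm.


lambda = c/f = 1476 / 43900 = 0.0336 m = 3.36 cm

3.36 cm


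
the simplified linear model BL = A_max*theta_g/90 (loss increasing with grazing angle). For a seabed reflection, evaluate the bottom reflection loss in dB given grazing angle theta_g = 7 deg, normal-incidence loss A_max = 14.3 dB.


BL = A_max * theta_g / 90 = 14.3 * 7 / 90 = 1.11

1.11 dB


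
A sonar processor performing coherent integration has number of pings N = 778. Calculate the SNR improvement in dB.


Gain = 10*log10(778) = 28.91

28.91 dB


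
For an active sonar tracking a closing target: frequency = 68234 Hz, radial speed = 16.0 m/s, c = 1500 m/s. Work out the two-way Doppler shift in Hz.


fd = 2*f*v/c = 2 * 68234 * 16.0 / 1500 = 1455.66

1455.66 Hz


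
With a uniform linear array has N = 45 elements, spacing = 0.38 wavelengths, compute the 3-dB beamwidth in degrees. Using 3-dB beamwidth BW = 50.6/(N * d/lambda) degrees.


2.96 deg


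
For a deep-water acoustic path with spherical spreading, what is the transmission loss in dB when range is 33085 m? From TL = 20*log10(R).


TL = 20*log10(33085) = 90.39

90.39 dB


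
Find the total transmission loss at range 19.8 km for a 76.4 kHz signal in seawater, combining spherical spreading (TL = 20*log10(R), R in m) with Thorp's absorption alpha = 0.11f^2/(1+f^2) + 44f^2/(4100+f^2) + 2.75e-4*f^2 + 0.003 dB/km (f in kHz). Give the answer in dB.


Step 1 (Thorp): alpha = 0.11*5836.96/(1+5836.96) + 44*5836.96/(4100+5836.96) + 2.75e-4*5836.96 + 0.003 = 27.5637 dB/km
Step 2: TL_spread = 20*log10(19800) = 85.93 dB
Step 3: TL_abs = alpha*R = 27.5637 * 19.8 = 545.76 dB
Step 4: TL_total = 85.93 + 545.76 = 631.69

631.69 dB


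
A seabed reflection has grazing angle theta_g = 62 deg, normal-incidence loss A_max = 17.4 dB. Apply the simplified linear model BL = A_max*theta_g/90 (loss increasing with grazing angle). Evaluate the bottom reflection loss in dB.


BL = A_max * theta_g / 90 = 17.4 * 62 / 90 = 11.99

11.99 dB


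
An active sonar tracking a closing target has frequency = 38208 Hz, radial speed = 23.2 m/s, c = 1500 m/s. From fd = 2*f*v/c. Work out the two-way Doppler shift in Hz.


1181.9 Hz


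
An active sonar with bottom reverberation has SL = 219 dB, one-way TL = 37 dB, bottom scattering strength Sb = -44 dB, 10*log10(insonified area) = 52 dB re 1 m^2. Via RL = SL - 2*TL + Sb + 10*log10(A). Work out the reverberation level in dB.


RL = SL - 2*TL + Sb + 10*log10(A) = 219 - 2*37 + (-44) + 52 = 153

153 dB


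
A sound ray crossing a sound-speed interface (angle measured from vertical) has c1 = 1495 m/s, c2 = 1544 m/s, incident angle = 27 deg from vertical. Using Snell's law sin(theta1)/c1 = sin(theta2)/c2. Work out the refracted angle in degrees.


sin(theta2) = (c2/c1)*sin(theta1) = (1544/1495)*sin(27 deg) = 0.46887
theta2 = arcsin(0.46887) = 27.96

27.96 deg


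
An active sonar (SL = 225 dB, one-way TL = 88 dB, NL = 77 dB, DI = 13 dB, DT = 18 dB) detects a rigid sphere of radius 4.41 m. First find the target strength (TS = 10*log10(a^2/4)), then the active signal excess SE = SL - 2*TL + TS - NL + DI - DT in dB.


Step 1: TS = 10*log10(4.41^2/4) = 6.87 dB
Step 2: SE = SL - 2*TL + TS - NL + DI - DT = 225 - 2*88 + (6.87) - 77 + 13 - 18 = -26.13

-26.13 dB


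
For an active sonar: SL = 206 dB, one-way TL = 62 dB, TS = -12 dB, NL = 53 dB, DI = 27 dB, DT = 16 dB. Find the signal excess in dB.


28 dB


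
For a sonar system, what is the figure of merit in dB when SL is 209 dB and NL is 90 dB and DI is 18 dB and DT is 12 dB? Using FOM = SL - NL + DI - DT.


FOM = SL - NL + DI - DT = 209 - 90 + 18 - 12 = 125

125 dB


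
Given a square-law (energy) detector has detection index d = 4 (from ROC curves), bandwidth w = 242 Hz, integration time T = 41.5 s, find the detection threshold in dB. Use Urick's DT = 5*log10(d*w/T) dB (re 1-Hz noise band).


DT = 5*log10(d*w/T) = 5*log10(4 * 242 / 41.5) = 5*log10(23.33) = 6.84

6.84 dB


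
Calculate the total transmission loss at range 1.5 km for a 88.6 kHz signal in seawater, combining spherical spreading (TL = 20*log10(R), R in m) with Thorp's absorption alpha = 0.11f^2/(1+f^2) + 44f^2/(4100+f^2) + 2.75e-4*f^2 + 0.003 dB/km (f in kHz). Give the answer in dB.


Step 1 (Thorp): alpha = 0.11*7849.96/(1+7849.96) + 44*7849.96/(4100+7849.96) + 2.75e-4*7849.96 + 0.003 = 31.1754 dB/km
Step 2: TL_spread = 20*log10(1500) = 63.52 dB
Step 3: TL_abs = alpha*R = 31.1754 * 1.5 = 46.76 dB
Step 4: TL_total = 63.52 + 46.76 = 110.28

110.28 dB


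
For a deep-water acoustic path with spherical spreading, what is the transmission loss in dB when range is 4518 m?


TL = 20*log10(4518) = 73.1

73.1 dB


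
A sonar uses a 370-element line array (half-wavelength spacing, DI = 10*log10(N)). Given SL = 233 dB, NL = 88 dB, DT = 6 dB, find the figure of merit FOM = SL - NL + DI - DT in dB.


Step 1: DI = 10*log10(370) = 25.68 dB
Step 2: FOM = SL - NL + DI - DT = 233 - 88 + 25.68 - 6 = 164.68

164.68 dB


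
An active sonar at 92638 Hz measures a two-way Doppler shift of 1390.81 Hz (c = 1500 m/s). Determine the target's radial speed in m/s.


From fd = 2*f*v/c, v = c*fd/(2*f) = 1500 * 1390.81 / (2*92638) = 11.26

11.26 m/s


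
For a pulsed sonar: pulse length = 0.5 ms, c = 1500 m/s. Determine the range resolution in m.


dR = c*tau/2 = 1500 * 0.5e-3 / 2 = 0.375

0.375 m


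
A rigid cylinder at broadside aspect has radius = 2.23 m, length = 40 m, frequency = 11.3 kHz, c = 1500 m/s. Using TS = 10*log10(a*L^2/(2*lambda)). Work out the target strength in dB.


41.28 dB


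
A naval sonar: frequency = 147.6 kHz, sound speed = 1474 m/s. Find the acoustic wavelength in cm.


1.0 cm


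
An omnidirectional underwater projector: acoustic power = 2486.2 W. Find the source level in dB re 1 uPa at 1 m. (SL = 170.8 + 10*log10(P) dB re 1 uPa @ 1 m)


SL = 170.8 + 10*log10(2486.2) = 170.8 + 33.96 = 204.76

204.76 dB


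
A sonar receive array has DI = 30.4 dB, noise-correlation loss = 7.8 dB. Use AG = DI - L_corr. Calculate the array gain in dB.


AG = DI - L_corr = 30.4 - 7.8 = 22.6

22.6 dB


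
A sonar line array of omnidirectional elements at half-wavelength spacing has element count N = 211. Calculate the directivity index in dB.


DI = 10*log10(211) = 23.24

23.24 dB


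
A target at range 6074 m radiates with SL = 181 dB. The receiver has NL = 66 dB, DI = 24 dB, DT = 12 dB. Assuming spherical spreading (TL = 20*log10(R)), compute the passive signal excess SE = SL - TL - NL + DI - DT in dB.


51.33 dB


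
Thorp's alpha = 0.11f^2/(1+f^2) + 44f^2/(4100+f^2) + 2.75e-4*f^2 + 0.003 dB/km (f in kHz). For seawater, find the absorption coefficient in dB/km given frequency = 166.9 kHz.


f^2 = 27855.61
alpha = 0.11*27855.61/(1+27855.61) + 44*27855.61/(4100+27855.61) + 2.75e-4*27855.61 + 0.003 = 46.128

46.128 dB/km


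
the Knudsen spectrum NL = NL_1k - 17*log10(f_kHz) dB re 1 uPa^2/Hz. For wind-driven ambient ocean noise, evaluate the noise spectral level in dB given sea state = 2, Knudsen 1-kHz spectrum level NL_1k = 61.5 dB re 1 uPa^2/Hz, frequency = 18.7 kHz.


NL = NL_1k - 17*log10(f_kHz) = 61.5 - 17*log10(18.7) = 61.5 - (21.62) = 39.88

39.88 dB


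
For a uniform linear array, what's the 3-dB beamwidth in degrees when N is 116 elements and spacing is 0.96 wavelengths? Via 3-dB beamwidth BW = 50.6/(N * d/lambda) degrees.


0.45 deg


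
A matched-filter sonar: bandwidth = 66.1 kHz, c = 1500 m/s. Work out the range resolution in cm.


1.13 cm


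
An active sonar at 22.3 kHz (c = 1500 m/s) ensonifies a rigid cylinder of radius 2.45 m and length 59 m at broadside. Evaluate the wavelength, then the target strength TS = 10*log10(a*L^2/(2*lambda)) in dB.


Step 1: lambda = c/f = 1500/22300 = 0.06726 m
Step 2: TS = 10*log10(a*L^2/(2*lambda)) = 10*log10(2.45*59^2/(2*0.06726)) = 48.02

48.02 dB


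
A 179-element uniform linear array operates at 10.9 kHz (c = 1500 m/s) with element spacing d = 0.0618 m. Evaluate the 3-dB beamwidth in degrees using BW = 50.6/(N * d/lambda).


Step 1: lambda = 1500/10900 = 0.13761 m
Step 2: d/lambda = 0.0618/0.13761 = 0.4491
Step 3: BW = 50.6/(N * d/lambda) = 50.6/(179 * 0.4491) = 0.63

0.63 deg


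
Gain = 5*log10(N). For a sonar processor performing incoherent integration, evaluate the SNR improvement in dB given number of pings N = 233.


11.84 dB


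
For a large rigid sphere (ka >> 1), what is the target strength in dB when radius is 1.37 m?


-3.29 dB


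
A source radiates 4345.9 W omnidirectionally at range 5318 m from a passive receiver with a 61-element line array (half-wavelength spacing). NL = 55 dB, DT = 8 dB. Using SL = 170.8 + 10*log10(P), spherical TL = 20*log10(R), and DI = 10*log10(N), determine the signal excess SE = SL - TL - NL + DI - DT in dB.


87.52 dB


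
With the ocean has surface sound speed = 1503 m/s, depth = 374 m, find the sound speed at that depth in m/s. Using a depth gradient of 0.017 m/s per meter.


1509.358 m/s


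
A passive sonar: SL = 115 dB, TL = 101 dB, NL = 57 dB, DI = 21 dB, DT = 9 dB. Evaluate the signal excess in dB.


-31 dB


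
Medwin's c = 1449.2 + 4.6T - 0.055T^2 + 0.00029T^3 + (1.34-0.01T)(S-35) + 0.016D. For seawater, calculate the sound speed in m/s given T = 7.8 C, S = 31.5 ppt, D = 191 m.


1480.51 m/s


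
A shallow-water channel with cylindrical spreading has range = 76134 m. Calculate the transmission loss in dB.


48.82 dB


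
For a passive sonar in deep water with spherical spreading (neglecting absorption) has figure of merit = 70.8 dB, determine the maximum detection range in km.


At max range FOM = TL, so 20*log10(R) = 70.8
R = 10^(70.8/20) = 3467.37 m = 3.47 km

3.47 km


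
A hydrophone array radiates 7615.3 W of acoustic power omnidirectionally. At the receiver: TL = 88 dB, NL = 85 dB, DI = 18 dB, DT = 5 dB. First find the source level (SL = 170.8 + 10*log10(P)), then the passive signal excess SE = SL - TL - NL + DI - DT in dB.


Step 1: SL = 170.8 + 10*log10(7615.3) = 209.62 dB
Step 2: SE = SL - TL - NL + DI - DT = 209.62 - 88 - 85 + 18 - 5 = 49.62

49.62 dB


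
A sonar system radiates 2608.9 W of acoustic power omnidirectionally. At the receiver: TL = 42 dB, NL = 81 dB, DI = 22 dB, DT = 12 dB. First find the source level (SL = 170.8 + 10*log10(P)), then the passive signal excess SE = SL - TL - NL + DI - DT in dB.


Step 1: SL = 170.8 + 10*log10(2608.9) = 204.96 dB
Step 2: SE = SL - TL - NL + DI - DT = 204.96 - 42 - 81 + 22 - 12 = 91.96

91.96 dB


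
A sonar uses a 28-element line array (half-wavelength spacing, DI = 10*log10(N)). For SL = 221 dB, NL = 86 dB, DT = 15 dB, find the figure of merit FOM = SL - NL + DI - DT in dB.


Step 1: DI = 10*log10(28) = 14.47 dB
Step 2: FOM = SL - NL + DI - DT = 221 - 86 + 14.47 - 15 = 134.47

134.47 dB


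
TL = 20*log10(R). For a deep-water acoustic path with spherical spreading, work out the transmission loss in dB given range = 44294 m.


TL = 20*log10(44294) = 92.93

92.93 dB


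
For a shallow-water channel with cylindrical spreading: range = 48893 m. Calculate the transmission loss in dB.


TL = 10*log10(48893) = 46.89

46.89 dB
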